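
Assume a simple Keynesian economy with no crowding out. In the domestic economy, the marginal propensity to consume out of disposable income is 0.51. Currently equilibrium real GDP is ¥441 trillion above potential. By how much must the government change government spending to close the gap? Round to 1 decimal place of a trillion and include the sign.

−¥216.1 trillion

Spending multiplier = 1/(1 − MPC) = 1/(1 − 0.51) = 1/0.49 ≈ 2.041.
Need ΔY = −¥441 trillion, so ΔG = ΔY/k = (−¥441 trillion) × 0.49 ≈ −¥216.1 trillion.
The government should cut government spending by ¥216.1 trillion.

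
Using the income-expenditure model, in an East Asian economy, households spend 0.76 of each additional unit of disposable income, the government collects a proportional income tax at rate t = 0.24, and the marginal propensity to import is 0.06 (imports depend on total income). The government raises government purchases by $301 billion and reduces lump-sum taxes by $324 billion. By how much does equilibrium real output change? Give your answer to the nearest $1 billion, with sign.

+$1,134 billion

Expenditure multiplier = 1/(1 − c(1−t) + m) = 1/(1 − 0.76×0.76 + 0.06) = 1/0.4824 ≈ 2.073.
ΔG contributes k·ΔG = (+$301 billion) / 0.4824 ≈ +$624 billion.
ΔT of −$324 billion changes first-round spending by −c·ΔT = +$246.24 billion, contributing k·(−c·ΔT) = (+$246.24 billion) / 0.4824 ≈ +$510.4 billion.
Net ΔY = k(ΔG − c·ΔT) = (+$547.24 billion) / 0.4824 ≈ +$1,134 billion.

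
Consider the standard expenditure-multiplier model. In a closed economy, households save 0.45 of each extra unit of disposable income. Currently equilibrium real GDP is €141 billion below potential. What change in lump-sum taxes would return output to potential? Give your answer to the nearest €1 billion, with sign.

MPC = 1 − MPS = 1 − 0.45 = 0.55.
Spending multiplier = 1/(1 − MPC) = 1/(1 − 0.55) = 1/0.45 ≈ 2.222.
Tax multiplier = −c·k = −0.55/0.45 ≈ −1.222. Need ΔY = +€141 billion, so ΔT = ΔY/(−c·k) = −(+€141 billion) × 0.45 / 0.55 ≈ −€115 billion.
The government should cut lump-sum taxes by €115 billion.

−€115 billion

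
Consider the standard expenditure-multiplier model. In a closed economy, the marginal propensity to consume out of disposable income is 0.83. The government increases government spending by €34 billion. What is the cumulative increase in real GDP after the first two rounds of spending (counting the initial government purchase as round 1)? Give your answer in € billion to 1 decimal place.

€62.2 billion

Round 1 adds ΔG = €34 billion; each later round is MPC = 0.83 times the previous.
After 2 rounds: 34 + 28.22 = ΔG·(1 − c^2)/(1 − c) = 34 × (1 − 0.6889)/0.17 ≈ €62.2 billion.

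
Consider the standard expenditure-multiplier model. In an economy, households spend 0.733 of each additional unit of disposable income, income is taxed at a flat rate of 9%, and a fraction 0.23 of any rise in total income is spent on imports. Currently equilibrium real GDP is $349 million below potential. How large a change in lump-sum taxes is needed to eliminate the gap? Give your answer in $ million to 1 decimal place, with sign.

−$268.0 million

Spending multiplier = 1/(1 − c(1−t) + m) = 1/(1 − 0.733×0.91 + 0.23) = 1/0.56297 ≈ 1.776.
Tax multiplier = −c·k = −0.733/0.56297 ≈ −1.302. Need ΔY = +$349 million, so ΔT = ΔY/(−c·k) = −(+$349 million) × 0.56297 / 0.733 ≈ −$268 million.
The government should cut lump-sum taxes by $268 million.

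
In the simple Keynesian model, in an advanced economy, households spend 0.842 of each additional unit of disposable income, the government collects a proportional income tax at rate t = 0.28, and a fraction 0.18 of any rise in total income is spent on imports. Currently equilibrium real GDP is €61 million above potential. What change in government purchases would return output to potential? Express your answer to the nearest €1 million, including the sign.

−€35 million

Spending multiplier = 1/(1 − c(1−t) + m) = 1/(1 − 0.842×0.72 + 0.18) = 1/0.57376 ≈ 1.743.
Need ΔY = −€61 million, so ΔG = ΔY/k = (−€61 million) × 0.57376 ≈ −€35 million.
The government should cut government purchases by €35 million.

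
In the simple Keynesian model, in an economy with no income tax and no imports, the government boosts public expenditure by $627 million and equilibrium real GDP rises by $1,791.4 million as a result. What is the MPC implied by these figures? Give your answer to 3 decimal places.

0.650

Implied spending multiplier k = ΔY/ΔG = 1,791.4/627 ≈ 2.8571.
Since k = 1/(1 − MPC), MPC = 1 − 1/k = 1 − ΔG/ΔY = 1 − 627/1,791.4 ≈ 0.650.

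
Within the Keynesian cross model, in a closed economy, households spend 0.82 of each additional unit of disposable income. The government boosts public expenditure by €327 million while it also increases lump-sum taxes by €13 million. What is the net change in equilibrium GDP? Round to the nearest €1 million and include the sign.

+€1,757 million

Expenditure multiplier = 1/(1 − MPC) = 1/(1 − 0.82) = 1/0.18 ≈ 5.556.
ΔG contributes k·ΔG = (+€327 million) / 0.18 ≈ +€1,816.7 million.
ΔT of +€13 million changes first-round spending by −c·ΔT = −€10.66 million, contributing k·(−c·ΔT) = (−€10.66 million) / 0.18 ≈ −€59.2 million.
Net ΔY = k(ΔG − c·ΔT) = (+€316.34 million) / 0.18 ≈ +€1,757 million.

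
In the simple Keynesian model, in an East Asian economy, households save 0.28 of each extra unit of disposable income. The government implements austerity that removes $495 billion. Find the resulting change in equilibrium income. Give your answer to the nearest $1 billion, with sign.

MPC = 1 − MPS = 1 − 0.28 = 0.72.
Expenditure multiplier = 1/(1 − MPC) = 1/(1 − 0.72) = 1/0.28 ≈ 3.571.
ΔY = k × ΔG = (−$495 billion) / 0.28 ≈ −$1,768 billion.

−$1,768 billion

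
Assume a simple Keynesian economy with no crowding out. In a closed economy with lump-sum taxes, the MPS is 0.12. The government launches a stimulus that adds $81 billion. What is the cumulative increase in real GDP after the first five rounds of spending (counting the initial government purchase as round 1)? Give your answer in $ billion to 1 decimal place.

$318.8 billion

MPC = 1 − MPS = 1 − 0.12 = 0.88.
Round 1 adds ΔG = $81 billion; each later round is MPC = 0.88 times the previous.
After 5 rounds: 81 + 71.28 + 62.7264 + 55.199232 + 48.57532416 = ΔG·(1 − c^5)/(1 − c) = 81 × (1 − 0.5277319168)/0.12 ≈ $318.8 billion.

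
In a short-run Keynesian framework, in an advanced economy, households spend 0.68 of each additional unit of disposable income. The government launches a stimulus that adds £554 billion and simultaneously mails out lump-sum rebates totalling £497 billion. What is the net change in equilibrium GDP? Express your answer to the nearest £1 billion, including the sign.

Expenditure multiplier = 1/(1 − MPC) = 1/(1 − 0.68) = 1/0.32 = 3.125.
ΔG contributes k·ΔG = (+£554 billion) / 0.32 ≈ +£1,731.3 billion.
ΔT of −£497 billion changes first-round spending by −c·ΔT = +£337.96 billion, contributing k·(−c·ΔT) = (+£337.96 billion) / 0.32 ≈ +£1,056.1 billion.
Net ΔY = k(ΔG − c·ΔT) = (+£891.96 billion) / 0.32 ≈ +£2,787 billion.

+£2,787 billion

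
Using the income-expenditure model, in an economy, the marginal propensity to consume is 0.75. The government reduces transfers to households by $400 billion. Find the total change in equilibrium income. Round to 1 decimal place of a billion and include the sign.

−$1,200.0 billion

The transfer change shifts disposable income by −$400 billion, so first-round consumption changes by c·ΔTR = 0.75 × (−$400 billion) = −$300 billion.
Expenditure multiplier = 1/(1 − MPC) = 1/(1 − 0.75) = 1/0.25 = 4.
The transfer multiplier is c × k = 3, so ΔY = k × (c·ΔTR) = (−$300 billion) / 0.25 = −$1,200 billion.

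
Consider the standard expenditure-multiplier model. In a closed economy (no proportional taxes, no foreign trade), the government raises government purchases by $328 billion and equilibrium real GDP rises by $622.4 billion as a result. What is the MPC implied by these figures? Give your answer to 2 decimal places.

Implied spending multiplier k = ΔY/ΔG = 622.4/328 ≈ 1.8976.
Since k = 1/(1 − MPC), MPC = 1 − 1/k = 1 − ΔG/ΔY = 1 − 328/622.4 ≈ 0.47.

0.47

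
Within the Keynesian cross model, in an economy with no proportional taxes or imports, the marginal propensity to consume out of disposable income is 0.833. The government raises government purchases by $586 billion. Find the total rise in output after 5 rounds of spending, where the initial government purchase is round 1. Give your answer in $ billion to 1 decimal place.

Round 1 adds ΔG = $586 billion; each later round is MPC = 0.833 times the previous.
After 5 rounds: 586 + 488.138 + 406.618954 + 338.713588682 + 282.148419372106 = ΔG·(1 − c^5)/(1 − c) = 586 × (1 − 0.401074459619393)/0.167 ≈ $2,101.6 billion.

$2,101.6 billion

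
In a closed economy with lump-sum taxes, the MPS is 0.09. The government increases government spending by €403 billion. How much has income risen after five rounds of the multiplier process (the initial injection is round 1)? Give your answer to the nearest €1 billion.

MPC = 1 − MPS = 1 − 0.09 = 0.91.
Round 1 adds ΔG = €403 billion; each later round is MPC = 0.91 times the previous.
After 5 rounds: 403 + 366.73 + 333.7243 + 303.689113 + 276.35709283 = ΔG·(1 − c^5)/(1 − c) = 403 × (1 − 0.6240321451)/0.09 ≈ €1,684 billion.

€1,684 billion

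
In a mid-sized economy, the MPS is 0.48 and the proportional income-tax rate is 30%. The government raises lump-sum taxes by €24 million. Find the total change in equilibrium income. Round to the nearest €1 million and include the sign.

−€20 million

MPC = 1 − MPS = 1 − 0.48 = 0.52.
A lump-sum tax change of +€24 million shifts disposable income by −€24 million; first-round consumption changes by −c × ΔT = −0.52 × (+€24 million) = −€12.48 million.
Expenditure multiplier = 1/(1 − c(1−t)) = 1/(1 − 0.52×0.7) = 1/0.636 ≈ 1.572.
The tax multiplier is −c × k ≈ −0.818, so ΔY = k × (−c·ΔT) = (−€12.48 million) / 0.636 ≈ −€20 million.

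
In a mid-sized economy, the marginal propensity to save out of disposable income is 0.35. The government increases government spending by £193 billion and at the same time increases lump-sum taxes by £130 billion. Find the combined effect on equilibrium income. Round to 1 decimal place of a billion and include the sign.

MPC = 1 − MPS = 1 − 0.35 = 0.65.
Expenditure multiplier = 1/(1 − MPC) = 1/(1 − 0.65) = 1/0.35 ≈ 2.857.
ΔG contributes k·ΔG = (+£193 billion) / 0.35 ≈ +£551.4 billion.
ΔT of +£130 billion changes first-round spending by −c·ΔT = −£84.5 billion, contributing k·(−c·ΔT) = (−£84.5 billion) / 0.35 ≈ −£241.4 billion.
Net ΔY = k(ΔG − c·ΔT) = (+£108.5 billion) / 0.35 = +£310 billion.

+£310.0 billion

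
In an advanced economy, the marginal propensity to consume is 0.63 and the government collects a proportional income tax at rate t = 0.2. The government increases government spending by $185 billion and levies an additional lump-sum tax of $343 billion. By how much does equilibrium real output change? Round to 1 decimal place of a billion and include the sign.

−$62.7 billion

Expenditure multiplier = 1/(1 − c(1−t)) = 1/(1 − 0.63×0.8) = 1/0.496 ≈ 2.016.
ΔG contributes k·ΔG = (+$185 billion) / 0.496 ≈ +$373 billion.
ΔT of +$343 billion changes first-round spending by −c·ΔT = −$216.09 billion, contributing k·(−c·ΔT) = (−$216.09 billion) / 0.496 ≈ −$435.7 billion.
Net ΔY = k(ΔG − c·ΔT) = (−$31.09 billion) / 0.496 ≈ −$62.7 billion.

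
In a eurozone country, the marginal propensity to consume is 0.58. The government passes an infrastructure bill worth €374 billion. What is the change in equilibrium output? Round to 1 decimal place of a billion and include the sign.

+€890.5 billion

Government-spending multiplier = 1/(1 − MPC) = 1/(1 − 0.58) = 1/0.42 ≈ 2.381.
ΔY = k × ΔG = (+€374 billion) / 0.42 ≈ +€890.5 billion.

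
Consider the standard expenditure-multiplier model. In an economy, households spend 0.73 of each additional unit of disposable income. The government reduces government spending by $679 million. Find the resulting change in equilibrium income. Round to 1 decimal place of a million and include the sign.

−$2,514.8 million

Spending multiplier = 1/(1 − MPC) = 1/(1 − 0.73) = 1/0.27 ≈ 3.704.
ΔY = k × ΔG = (−$679 million) / 0.27 ≈ −$2,514.8 million.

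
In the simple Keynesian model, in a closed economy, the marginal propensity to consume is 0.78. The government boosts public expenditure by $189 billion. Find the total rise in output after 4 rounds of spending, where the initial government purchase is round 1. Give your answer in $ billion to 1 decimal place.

$541.1 billion

Round 1 adds ΔG = $189 billion; each later round is MPC = 0.78 times the previous.
After 4 rounds: 189 + 147.42 + 114.9876 + 89.690328 = ΔG·(1 − c^4)/(1 − c) = 189 × (1 − 0.37015056)/0.22 ≈ $541.1 billion.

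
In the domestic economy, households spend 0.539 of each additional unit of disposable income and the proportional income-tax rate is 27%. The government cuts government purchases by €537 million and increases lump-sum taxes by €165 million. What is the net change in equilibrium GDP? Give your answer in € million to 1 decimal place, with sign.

Expenditure multiplier = 1/(1 − c(1−t)) = 1/(1 − 0.539×0.73) = 1/0.60653 ≈ 1.649.
ΔG contributes k·ΔG = (−€537 million) / 0.60653 ≈ −€885.4 million.
ΔT of +€165 million changes first-round spending by −c·ΔT = −€88.935 million, contributing k·(−c·ΔT) = (−€88.935 million) / 0.60653 ≈ −€146.6 million.
Net ΔY = k(ΔG − c·ΔT) = (−€625.935 million) / 0.60653 ≈ −€1,032 million.

−€1,032.0 million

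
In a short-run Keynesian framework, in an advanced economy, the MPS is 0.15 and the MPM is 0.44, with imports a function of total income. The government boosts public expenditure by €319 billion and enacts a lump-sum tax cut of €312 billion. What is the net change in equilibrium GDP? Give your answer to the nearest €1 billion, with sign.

+€990 billion

MPC = 1 − MPS = 1 − 0.15 = 0.85.
Expenditure multiplier = 1/(1 − c + m) = 1/(1 − 0.85 + 0.44) = 1/0.59 ≈ 1.695.
ΔG contributes k·ΔG = (+€319 billion) / 0.59 ≈ +€540.7 billion.
ΔT of −€312 billion changes first-round spending by −c·ΔT = +€265.2 billion, contributing k·(−c·ΔT) = (+€265.2 billion) / 0.59 ≈ +€449.5 billion.
Net ΔY = k(ΔG − c·ΔT) = (+€584.2 billion) / 0.59 ≈ +€990 billion.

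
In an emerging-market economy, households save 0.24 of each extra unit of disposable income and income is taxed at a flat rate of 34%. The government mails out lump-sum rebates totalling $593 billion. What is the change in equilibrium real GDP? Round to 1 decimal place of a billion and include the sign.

+$904.3 billion

MPC = 1 − MPS = 1 − 0.24 = 0.76.
A lump-sum tax change of −$593 billion shifts disposable income by +$593 billion; first-round consumption changes by −c × ΔT = −0.76 × (−$593 billion) = +$450.68 billion.
Expenditure multiplier = 1/(1 − c(1−t)) = 1/(1 − 0.76×0.66) = 1/0.4984 ≈ 2.006.
The tax multiplier is −c × k ≈ −1.525, so ΔY = k × (−c·ΔT) = (+$450.68 billion) / 0.4984 ≈ +$904.3 billion.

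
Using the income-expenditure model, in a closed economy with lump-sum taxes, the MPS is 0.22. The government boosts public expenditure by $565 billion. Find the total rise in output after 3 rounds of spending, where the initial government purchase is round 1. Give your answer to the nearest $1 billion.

$1,349 billion

MPC = 1 − MPS = 1 − 0.22 = 0.78.
Round 1 adds ΔG = $565 billion; each later round is MPC = 0.78 times the previous.
After 3 rounds: 565 + 440.7 + 343.746 = ΔG·(1 − c^3)/(1 − c) = 565 × (1 − 0.474552)/0.22 ≈ $1,349 billion.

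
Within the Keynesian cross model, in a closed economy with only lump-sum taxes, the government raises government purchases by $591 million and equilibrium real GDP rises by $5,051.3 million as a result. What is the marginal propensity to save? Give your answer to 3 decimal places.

0.117

Implied spending multiplier k = ΔY/ΔG = 5,051.3/591 ≈ 8.547.
Since k = 1/(1 − MPC), MPC = 1 − 1/k = 1 − ΔG/ΔY = 1 − 591/5,051.3 ≈ 0.883.
MPS = 1 − MPC = 0.117.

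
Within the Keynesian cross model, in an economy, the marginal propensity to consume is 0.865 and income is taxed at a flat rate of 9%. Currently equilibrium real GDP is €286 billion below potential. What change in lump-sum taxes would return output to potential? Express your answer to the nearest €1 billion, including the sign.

Spending multiplier = 1/(1 − c(1−t)) = 1/(1 − 0.865×0.91) = 1/0.21285 ≈ 4.698.
Tax multiplier = −c·k = −0.865/0.21285 ≈ −4.064. Need ΔY = +€286 billion, so ΔT = ΔY/(−c·k) = −(+€286 billion) × 0.21285 / 0.865 ≈ −€70 billion.
The government should cut lump-sum taxes by €70 billion.

−€70 billion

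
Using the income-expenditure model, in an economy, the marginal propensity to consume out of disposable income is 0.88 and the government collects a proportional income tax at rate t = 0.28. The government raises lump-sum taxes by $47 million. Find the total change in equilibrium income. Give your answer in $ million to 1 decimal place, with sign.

−$112.9 million

A lump-sum tax change of +$47 million shifts disposable income by −$47 million; first-round consumption changes by −c × ΔT = −0.88 × (+$47 million) = −$41.36 million.
Expenditure multiplier = 1/(1 − c(1−t)) = 1/(1 − 0.88×0.72) = 1/0.3664 ≈ 2.729.
The tax multiplier is −c × k ≈ −2.402, so ΔY = k × (−c·ΔT) = (−$41.36 million) / 0.3664 ≈ −$112.9 million.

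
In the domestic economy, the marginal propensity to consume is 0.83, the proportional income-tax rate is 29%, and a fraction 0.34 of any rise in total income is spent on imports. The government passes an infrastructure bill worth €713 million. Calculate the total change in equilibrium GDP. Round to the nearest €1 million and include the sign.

Expenditure multiplier = 1/(1 − c(1−t) + m) = 1/(1 − 0.83×0.71 + 0.34) = 1/0.7507 ≈ 1.332.
ΔY = k × ΔG = (+€713 million) / 0.7507 ≈ +€950 million.

+€950 million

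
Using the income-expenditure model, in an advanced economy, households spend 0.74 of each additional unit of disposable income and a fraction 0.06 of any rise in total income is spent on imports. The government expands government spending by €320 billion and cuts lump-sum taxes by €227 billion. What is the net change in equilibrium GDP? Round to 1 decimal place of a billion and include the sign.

+€1,524.9 billion

Expenditure multiplier = 1/(1 − c + m) = 1/(1 − 0.74 + 0.06) = 1/0.32 = 3.125.
ΔG contributes k·ΔG = (+€320 billion) / 0.32 = +€1,000 billion.
ΔT of −€227 billion changes first-round spending by −c·ΔT = +€167.98 billion, contributing k·(−c·ΔT) = (+€167.98 billion) / 0.32 ≈ +€524.9 billion.
Net ΔY = k(ΔG − c·ΔT) = (+€487.98 billion) / 0.32 ≈ +€1,524.9 billion.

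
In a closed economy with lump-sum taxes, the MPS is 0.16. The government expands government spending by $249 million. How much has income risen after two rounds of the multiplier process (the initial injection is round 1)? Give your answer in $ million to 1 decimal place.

$458.2 million

MPC = 1 − MPS = 1 − 0.16 = 0.84.
Round 1 adds ΔG = $249 million; each later round is MPC = 0.84 times the previous.
After 2 rounds: 249 + 209.16 = ΔG·(1 − c^2)/(1 − c) = 249 × (1 − 0.7056)/0.16 ≈ $458.2 million.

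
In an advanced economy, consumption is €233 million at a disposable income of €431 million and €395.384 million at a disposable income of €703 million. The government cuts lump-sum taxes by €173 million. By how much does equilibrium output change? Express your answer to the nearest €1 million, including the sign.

MPC = ΔC/ΔYd = (395.384 − 233)/(703 − 431) = 162.384/272 = 0.597.
A lump-sum tax change of −€173 million shifts disposable income by +€173 million; first-round consumption changes by −c × ΔT = −0.597 × (−€173 million) = +€103.281 million.
Expenditure multiplier = 1/(1 − MPC) = 1/(1 − 0.597) = 1/0.403 ≈ 2.481.
The tax multiplier is −c × k ≈ −1.481, so ΔY = k × (−c·ΔT) = (+€103.281 million) / 0.403 ≈ +€256 million.

+€256 million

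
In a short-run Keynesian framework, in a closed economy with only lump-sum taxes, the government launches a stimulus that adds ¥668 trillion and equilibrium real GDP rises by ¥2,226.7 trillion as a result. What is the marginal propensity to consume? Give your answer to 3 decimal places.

0.700

Implied spending multiplier k = ΔY/ΔG = 2,226.7/668 ≈ 3.3334.
Since k = 1/(1 − MPC), MPC = 1 − 1/k = 1 − ΔG/ΔY = 1 − 668/2,226.7 ≈ 0.700.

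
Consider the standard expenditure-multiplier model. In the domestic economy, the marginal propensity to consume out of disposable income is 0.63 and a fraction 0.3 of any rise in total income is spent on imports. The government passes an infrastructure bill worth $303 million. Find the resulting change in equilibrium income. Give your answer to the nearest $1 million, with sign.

Government-spending multiplier = 1/(1 − c + m) = 1/(1 − 0.63 + 0.3) = 1/0.67 ≈ 1.493.
ΔY = k × ΔG = (+$303 million) / 0.67 ≈ +$452 million.

+$452 million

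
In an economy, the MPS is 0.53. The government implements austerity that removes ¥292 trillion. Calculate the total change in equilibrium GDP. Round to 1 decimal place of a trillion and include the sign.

MPC = 1 − MPS = 1 − 0.53 = 0.47.
Government-spending multiplier = 1/(1 − MPC) = 1/(1 − 0.47) = 1/0.53 ≈ 1.887.
ΔY = k × ΔG = (−¥292 trillion) / 0.53 ≈ −¥550.9 trillion.

−¥550.9 trillion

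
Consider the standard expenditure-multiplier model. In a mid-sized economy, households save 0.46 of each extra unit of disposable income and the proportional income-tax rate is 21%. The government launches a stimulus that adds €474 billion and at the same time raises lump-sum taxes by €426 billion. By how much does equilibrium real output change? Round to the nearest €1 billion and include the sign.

+€425 billion

MPC = 1 − MPS = 1 − 0.46 = 0.54.
Expenditure multiplier = 1/(1 − c(1−t)) = 1/(1 − 0.54×0.79) = 1/0.5734 ≈ 1.744.
ΔG contributes k·ΔG = (+€474 billion) / 0.5734 ≈ +€826.6 billion.
ΔT of +€426 billion changes first-round spending by −c·ΔT = −€230.04 billion, contributing k·(−c·ΔT) = (−€230.04 billion) / 0.5734 ≈ −€401.2 billion.
Net ΔY = k(ΔG − c·ΔT) = (+€243.96 billion) / 0.5734 ≈ +€425 billion.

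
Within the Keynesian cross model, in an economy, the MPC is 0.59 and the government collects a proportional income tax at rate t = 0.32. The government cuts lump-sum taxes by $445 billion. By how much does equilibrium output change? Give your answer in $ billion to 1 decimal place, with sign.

+$438.5 billion

A lump-sum tax change of −$445 billion shifts disposable income by +$445 billion; first-round consumption changes by −c × ΔT = −0.59 × (−$445 billion) = +$262.55 billion.
Expenditure multiplier = 1/(1 − c(1−t)) = 1/(1 − 0.59×0.68) = 1/0.5988 ≈ 1.67.
The tax multiplier is −c × k ≈ −0.985, so ΔY = k × (−c·ΔT) = (+$262.55 billion) / 0.5988 ≈ +$438.5 billion.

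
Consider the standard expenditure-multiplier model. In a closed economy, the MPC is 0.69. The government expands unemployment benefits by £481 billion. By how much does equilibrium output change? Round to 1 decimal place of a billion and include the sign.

The transfer change shifts disposable income by +£481 billion, so first-round consumption changes by c·ΔTR = 0.69 × (+£481 billion) = +£331.89 billion.
Expenditure multiplier = 1/(1 − MPC) = 1/(1 − 0.69) = 1/0.31 ≈ 3.226.
The transfer multiplier is c × k ≈ 2.226, so ΔY = k × (c·ΔTR) = (+£331.89 billion) / 0.31 ≈ +£1,070.6 billion.

+£1,070.6 billion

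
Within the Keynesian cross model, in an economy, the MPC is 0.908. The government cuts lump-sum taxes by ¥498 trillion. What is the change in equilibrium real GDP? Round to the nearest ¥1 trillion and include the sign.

A lump-sum tax change of −¥498 trillion shifts disposable income by +¥498 trillion; first-round consumption changes by −c × ΔT = −0.908 × (−¥498 trillion) = +¥452.184 trillion.
Expenditure multiplier = 1/(1 − MPC) = 1/(1 − 0.908) = 1/0.092 ≈ 10.87.
The tax multiplier is −c × k ≈ −9.87, so ΔY = k × (−c·ΔT) = (+¥452.184 trillion) / 0.092 ≈ +¥4,915 trillion.

+¥4,915 trillion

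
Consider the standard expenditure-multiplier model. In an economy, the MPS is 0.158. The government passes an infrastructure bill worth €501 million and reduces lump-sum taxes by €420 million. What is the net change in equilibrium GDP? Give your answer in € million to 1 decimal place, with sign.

MPC = 1 − MPS = 1 − 0.158 = 0.842.
Expenditure multiplier = 1/(1 − MPC) = 1/(1 − 0.842) = 1/0.158 ≈ 6.329.
ΔG contributes k·ΔG = (+€501 million) / 0.158 ≈ +€3,170.9 million.
ΔT of −€420 million changes first-round spending by −c·ΔT = +€353.64 million, contributing k·(−c·ΔT) = (+€353.64 million) / 0.158 ≈ +€2,238.2 million.
Net ΔY = k(ΔG − c·ΔT) = (+€854.64 million) / 0.158 ≈ +€5,409.1 million.

+€5,409.1 million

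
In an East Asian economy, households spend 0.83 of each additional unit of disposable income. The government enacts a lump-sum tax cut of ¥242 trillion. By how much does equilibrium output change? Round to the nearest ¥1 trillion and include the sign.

+¥1,182 trillion

A lump-sum tax change of −¥242 trillion shifts disposable income by +¥242 trillion; first-round consumption changes by −c × ΔT = −0.83 × (−¥242 trillion) = +¥200.86 trillion.
Expenditure multiplier = 1/(1 − MPC) = 1/(1 − 0.83) = 1/0.17 ≈ 5.882.
The tax multiplier is −c × k ≈ −4.882, so ΔY = k × (−c·ΔT) = (+¥200.86 trillion) / 0.17 ≈ +¥1,182 trillion.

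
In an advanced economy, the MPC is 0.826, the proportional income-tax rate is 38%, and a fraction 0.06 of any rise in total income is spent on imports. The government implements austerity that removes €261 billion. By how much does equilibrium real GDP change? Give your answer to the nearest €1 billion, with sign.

Spending multiplier = 1/(1 − c(1−t) + m) = 1/(1 − 0.826×0.62 + 0.06) = 1/0.54788 ≈ 1.825.
ΔY = k × ΔG = (−€261 billion) / 0.54788 ≈ −€476 billion.

−€476 billion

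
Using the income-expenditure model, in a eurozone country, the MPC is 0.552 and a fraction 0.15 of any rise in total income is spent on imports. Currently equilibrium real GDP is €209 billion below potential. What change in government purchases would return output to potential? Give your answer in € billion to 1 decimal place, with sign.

Spending multiplier = 1/(1 − c + m) = 1/(1 − 0.552 + 0.15) = 1/0.598 ≈ 1.672.
Need ΔY = +€209 billion, so ΔG = ΔY/k = (+€209 billion) × 0.598 ≈ +€125 billion.
The government should increase government purchases by €125 billion.

+€125.0 billion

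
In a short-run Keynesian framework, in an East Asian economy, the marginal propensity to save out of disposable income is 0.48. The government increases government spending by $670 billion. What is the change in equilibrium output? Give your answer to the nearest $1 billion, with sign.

MPC = 1 − MPS = 1 − 0.48 = 0.52.
Spending multiplier = 1/(1 − MPC) = 1/(1 − 0.52) = 1/0.48 ≈ 2.083.
ΔY = k × ΔG = (+$670 billion) / 0.48 ≈ +$1,396 billion.

+$1,396 billion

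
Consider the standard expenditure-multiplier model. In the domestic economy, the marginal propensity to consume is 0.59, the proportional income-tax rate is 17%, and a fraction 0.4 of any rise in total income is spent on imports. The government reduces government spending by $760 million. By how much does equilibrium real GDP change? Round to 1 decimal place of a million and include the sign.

Government-spending multiplier = 1/(1 − c(1−t) + m) = 1/(1 − 0.59×0.83 + 0.4) = 1/0.9103 ≈ 1.099.
ΔY = k × ΔG = (−$760 million) / 0.9103 ≈ −$834.9 million.

−$834.9 million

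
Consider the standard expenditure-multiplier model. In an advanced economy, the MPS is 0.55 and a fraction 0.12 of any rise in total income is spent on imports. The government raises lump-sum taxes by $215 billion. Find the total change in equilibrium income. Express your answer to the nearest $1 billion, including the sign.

MPC = 1 − MPS = 1 − 0.55 = 0.45.
A lump-sum tax change of +$215 billion shifts disposable income by −$215 billion; first-round consumption changes by −c × ΔT = −0.45 × (+$215 billion) = −$96.75 billion.
Expenditure multiplier = 1/(1 − c + m) = 1/(1 − 0.45 + 0.12) = 1/0.67 ≈ 1.493.
The tax multiplier is −c × k ≈ −0.672, so ΔY = k × (−c·ΔT) = (−$96.75 billion) / 0.67 ≈ −$144 billion.

−$144 billion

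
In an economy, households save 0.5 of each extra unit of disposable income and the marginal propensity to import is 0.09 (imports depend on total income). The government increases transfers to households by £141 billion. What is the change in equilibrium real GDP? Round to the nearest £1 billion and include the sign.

+£119 billion

MPC = 1 − MPS = 1 − 0.5 = 0.5.
The transfer change shifts disposable income by +£141 billion, so first-round consumption changes by c·ΔTR = 0.5 × (+£141 billion) = +£70.5 billion.
Expenditure multiplier = 1/(1 − c + m) = 1/(1 − 0.5 + 0.09) = 1/0.59 ≈ 1.695.
The transfer multiplier is c × k ≈ 0.847, so ΔY = k × (c·ΔTR) = (+£70.5 billion) / 0.59 ≈ +£119 billion.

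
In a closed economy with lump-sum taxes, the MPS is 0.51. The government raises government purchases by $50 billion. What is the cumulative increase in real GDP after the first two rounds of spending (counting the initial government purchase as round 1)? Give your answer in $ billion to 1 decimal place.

$74.5 billion

MPC = 1 − MPS = 1 − 0.51 = 0.49.
Round 1 adds ΔG = $50 billion; each later round is MPC = 0.49 times the previous.
After 2 rounds: 50 + 24.5 = ΔG·(1 − c^2)/(1 − c) = 50 × (1 − 0.2401)/0.51 = $74.5 billion.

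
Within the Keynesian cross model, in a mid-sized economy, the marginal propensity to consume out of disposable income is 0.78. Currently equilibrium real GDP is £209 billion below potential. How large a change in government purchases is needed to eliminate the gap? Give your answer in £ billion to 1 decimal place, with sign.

+£46.0 billion

Spending multiplier = 1/(1 − MPC) = 1/(1 − 0.78) = 1/0.22 ≈ 4.545.
Need ΔY = +£209 billion, so ΔG = ΔY/k = (+£209 billion) × 0.22 ≈ +£46 billion.
The government should increase government purchases by £46 billion.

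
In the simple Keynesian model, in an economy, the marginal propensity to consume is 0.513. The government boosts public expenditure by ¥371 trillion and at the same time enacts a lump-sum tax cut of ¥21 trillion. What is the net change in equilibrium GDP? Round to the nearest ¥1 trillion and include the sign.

Expenditure multiplier = 1/(1 − MPC) = 1/(1 − 0.513) = 1/0.487 ≈ 2.053.
ΔG contributes k·ΔG = (+¥371 trillion) / 0.487 ≈ +¥761.8 trillion.
ΔT of −¥21 trillion changes first-round spending by −c·ΔT = +¥10.773 trillion, contributing k·(−c·ΔT) = (+¥10.773 trillion) / 0.487 ≈ +¥22.1 trillion.
Net ΔY = k(ΔG − c·ΔT) = (+¥381.773 trillion) / 0.487 ≈ +¥784 trillion.

+¥784 trillion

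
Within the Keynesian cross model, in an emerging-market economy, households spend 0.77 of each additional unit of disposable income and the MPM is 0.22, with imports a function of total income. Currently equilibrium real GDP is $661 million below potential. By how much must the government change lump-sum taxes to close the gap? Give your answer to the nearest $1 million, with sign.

Spending multiplier = 1/(1 − c + m) = 1/(1 − 0.77 + 0.22) = 1/0.45 ≈ 2.222.
Tax multiplier = −c·k = −0.77/0.45 ≈ −1.711. Need ΔY = +$661 million, so ΔT = ΔY/(−c·k) = −(+$661 million) × 0.45 / 0.77 ≈ −$386 million.
The government should cut lump-sum taxes by $386 million.

−$386 million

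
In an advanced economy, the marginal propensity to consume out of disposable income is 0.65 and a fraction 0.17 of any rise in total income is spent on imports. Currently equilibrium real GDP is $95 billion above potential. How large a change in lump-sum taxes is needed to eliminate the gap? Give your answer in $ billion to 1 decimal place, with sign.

+$76.0 billion

Spending multiplier = 1/(1 − c + m) = 1/(1 − 0.65 + 0.17) = 1/0.52 ≈ 1.923.
Tax multiplier = −c·k = −0.65/0.52 = −1.25. Need ΔY = −$95 billion, so ΔT = ΔY/(−c·k) = −(−$95 billion) × 0.52 / 0.65 = +$76 billion.
The government should raise lump-sum taxes by $76 billion.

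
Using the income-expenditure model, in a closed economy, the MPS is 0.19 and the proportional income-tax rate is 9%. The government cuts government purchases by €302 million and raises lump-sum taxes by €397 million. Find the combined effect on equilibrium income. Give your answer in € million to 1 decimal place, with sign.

MPC = 1 − MPS = 1 − 0.19 = 0.81.
Expenditure multiplier = 1/(1 − c(1−t)) = 1/(1 − 0.81×0.91) = 1/0.2629 ≈ 3.804.
ΔG contributes k·ΔG = (−€302 million) / 0.2629 ≈ −€1,148.7 million.
ΔT of +€397 million changes first-round spending by −c·ΔT = −€321.57 million, contributing k·(−c·ΔT) = (−€321.57 million) / 0.2629 ≈ −€1,223.2 million.
Net ΔY = k(ΔG − c·ΔT) = (−€623.57 million) / 0.2629 ≈ −€2,371.9 million.

−€2,371.9 million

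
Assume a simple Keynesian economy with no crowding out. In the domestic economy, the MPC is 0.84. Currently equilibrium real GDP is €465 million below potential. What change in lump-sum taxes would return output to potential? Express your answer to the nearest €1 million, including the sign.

−€89 million

Spending multiplier = 1/(1 − MPC) = 1/(1 − 0.84) = 1/0.16 = 6.25.
Tax multiplier = −c·k = −0.84/0.16 = −5.25. Need ΔY = +€465 million, so ΔT = ΔY/(−c·k) = −(+€465 million) × 0.16 / 0.84 ≈ −€89 million.
The government should cut lump-sum taxes by €89 million.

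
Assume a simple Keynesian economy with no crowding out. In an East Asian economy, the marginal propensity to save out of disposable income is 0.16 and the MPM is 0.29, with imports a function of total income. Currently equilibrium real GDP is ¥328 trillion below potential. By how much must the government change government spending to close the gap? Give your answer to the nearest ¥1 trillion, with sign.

+¥148 trillion

MPC = 1 − MPS = 1 − 0.16 = 0.84.
Spending multiplier = 1/(1 − c + m) = 1/(1 − 0.84 + 0.29) = 1/0.45 ≈ 2.222.
Need ΔY = +¥328 trillion, so ΔG = ΔY/k = (+¥328 trillion) × 0.45 ≈ +¥148 trillion.
The government should increase government spending by ¥148 trillion.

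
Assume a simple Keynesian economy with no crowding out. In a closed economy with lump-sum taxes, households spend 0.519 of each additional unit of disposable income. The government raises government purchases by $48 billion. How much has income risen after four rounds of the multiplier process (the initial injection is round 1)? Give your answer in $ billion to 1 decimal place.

$92.6 billion

Round 1 adds ΔG = $48 billion; each later round is MPC = 0.519 times the previous.
After 4 rounds: 48 + 24.912 + 12.929328 + 6.710321232 = ΔG·(1 − c^4)/(1 − c) = 48 × (1 − 0.072555348321)/0.481 ≈ $92.6 billion.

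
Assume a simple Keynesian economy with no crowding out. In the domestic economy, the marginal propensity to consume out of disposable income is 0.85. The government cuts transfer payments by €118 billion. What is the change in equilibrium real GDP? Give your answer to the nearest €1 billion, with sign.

−€669 billion

The transfer change shifts disposable income by −€118 billion, so first-round consumption changes by c·ΔTR = 0.85 × (−€118 billion) = −€100.3 billion.
Expenditure multiplier = 1/(1 − MPC) = 1/(1 − 0.85) = 1/0.15 ≈ 6.667.
The transfer multiplier is c × k ≈ 5.667, so ΔY = k × (c·ΔTR) = (−€100.3 billion) / 0.15 ≈ −€669 billion.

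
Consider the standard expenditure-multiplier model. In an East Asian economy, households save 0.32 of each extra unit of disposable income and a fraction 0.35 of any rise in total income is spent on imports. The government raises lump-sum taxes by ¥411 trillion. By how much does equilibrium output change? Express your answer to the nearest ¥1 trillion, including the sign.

MPC = 1 − MPS = 1 − 0.32 = 0.68.
A lump-sum tax change of +¥411 trillion shifts disposable income by −¥411 trillion; first-round consumption changes by −c × ΔT = −0.68 × (+¥411 trillion) = −¥279.48 trillion.
Expenditure multiplier = 1/(1 − c + m) = 1/(1 − 0.68 + 0.35) = 1/0.67 ≈ 1.493.
The tax multiplier is −c × k ≈ −1.015, so ΔY = k × (−c·ΔT) = (−¥279.48 trillion) / 0.67 ≈ −¥417 trillion.

−¥417 trillion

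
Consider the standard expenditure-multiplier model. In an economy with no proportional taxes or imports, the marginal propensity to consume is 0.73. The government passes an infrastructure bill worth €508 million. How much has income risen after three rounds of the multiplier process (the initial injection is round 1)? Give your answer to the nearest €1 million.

Round 1 adds ΔG = €508 million; each later round is MPC = 0.73 times the previous.
After 3 rounds: 508 + 370.84 + 270.7132 = ΔG·(1 − c^3)/(1 − c) = 508 × (1 − 0.389017)/0.27 ≈ €1,150 million.

€1,150 million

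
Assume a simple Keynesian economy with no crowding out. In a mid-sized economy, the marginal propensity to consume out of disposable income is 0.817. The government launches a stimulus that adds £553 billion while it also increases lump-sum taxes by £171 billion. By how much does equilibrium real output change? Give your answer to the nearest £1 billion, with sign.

Expenditure multiplier = 1/(1 − MPC) = 1/(1 − 0.817) = 1/0.183 ≈ 5.464.
ΔG contributes k·ΔG = (+£553 billion) / 0.183 ≈ +£3,021.9 billion.
ΔT of +£171 billion changes first-round spending by −c·ΔT = −£139.707 billion, contributing k·(−c·ΔT) = (−£139.707 billion) / 0.183 ≈ −£763.4 billion.
Net ΔY = k(ΔG − c·ΔT) = (+£413.293 billion) / 0.183 ≈ +£2,258 billion.

+£2,258 billion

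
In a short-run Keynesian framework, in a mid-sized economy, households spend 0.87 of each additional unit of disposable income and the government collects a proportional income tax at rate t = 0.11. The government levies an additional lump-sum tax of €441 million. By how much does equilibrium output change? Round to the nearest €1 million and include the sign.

A lump-sum tax change of +€441 million shifts disposable income by −€441 million; first-round consumption changes by −c × ΔT = −0.87 × (+€441 million) = −€383.67 million.
Expenditure multiplier = 1/(1 − c(1−t)) = 1/(1 − 0.87×0.89) = 1/0.2257 ≈ 4.431.
The tax multiplier is −c × k ≈ −3.855, so ΔY = k × (−c·ΔT) = (−€383.67 million) / 0.2257 ≈ −€1,700 million.

−€1,700 million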